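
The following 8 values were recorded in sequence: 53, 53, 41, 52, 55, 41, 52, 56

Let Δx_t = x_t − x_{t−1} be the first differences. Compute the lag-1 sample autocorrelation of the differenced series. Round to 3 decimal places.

-0.414

First differences Δx: 0, -12, 11, 3, -14, 11, 4
Mean of differences = 0.4286
Numerator Σ(Δx_t−Δx̄)(Δx_{t+1}−Δx̄) = -250.7551
Denominator Σ(Δx_t−Δx̄)² = 605.7143
r_1(Δx) = -250.7551 / 605.7143 = -0.414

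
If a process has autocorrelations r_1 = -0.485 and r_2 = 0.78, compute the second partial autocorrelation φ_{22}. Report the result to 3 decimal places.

0.712

φ_{22} = (r_2 − r_1²) / (1 − r_1²)
r_1² = (-0.485)² = 0.235225
Numerator = 0.78 − 0.2352 = 0.5448; denominator = 1 − 0.2352 = 0.7648
φ_{22} = 0.5448 / 0.7648 = 0.712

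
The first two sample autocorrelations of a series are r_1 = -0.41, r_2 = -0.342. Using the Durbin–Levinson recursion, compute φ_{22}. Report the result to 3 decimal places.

-0.613

φ_{22} = (r_2 − r_1²) / (1 − r_1²)
r_1² = (-0.41)² = 0.1681
Numerator = -0.342 − 0.1681 = -0.5101; denominator = 1 − 0.1681 = 0.8319
φ_{22} = -0.5101 / 0.8319 = -0.613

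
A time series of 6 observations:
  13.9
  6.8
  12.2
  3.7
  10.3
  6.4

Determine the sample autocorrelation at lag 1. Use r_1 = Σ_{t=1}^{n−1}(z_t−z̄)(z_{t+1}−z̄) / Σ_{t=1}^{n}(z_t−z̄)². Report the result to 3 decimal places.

Mean z̄ = (13.9 + 6.8 + 12.2 + 3.7 + 10.3 + 6.4)/6 = 8.8833
Deviations from mean: 5.0167, -2.0833, 3.3167, -5.1833, 1.4167, -2.4833
Numerator Σ_{t=1}^{5}(z_t−z̄)(z_{t+1}−z̄) = -45.4136
Denominator Σ(z_t−z̄)² = 75.5483
r_1 = -45.4136 / 75.5483 = -0.601

-0.601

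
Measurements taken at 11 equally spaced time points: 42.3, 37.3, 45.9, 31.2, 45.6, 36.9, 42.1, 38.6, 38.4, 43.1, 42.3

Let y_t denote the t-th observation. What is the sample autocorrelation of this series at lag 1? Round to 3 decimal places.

-0.773

Mean ȳ = (42.3 + 37.3 + 45.9 + 31.2 + 45.6 + 36.9 + 42.1 + 38.6 + 38.4 + 43.1 + 42.3)/11 = 40.3364
Numerator Σ_{t=1}^{10}(y_t−ȳ)(y_{t+1}−ȳ) = -145.5504
Denominator Σ(y_t−ȳ)² = 188.3855
r_1 = -145.5504 / 188.3855 = -0.773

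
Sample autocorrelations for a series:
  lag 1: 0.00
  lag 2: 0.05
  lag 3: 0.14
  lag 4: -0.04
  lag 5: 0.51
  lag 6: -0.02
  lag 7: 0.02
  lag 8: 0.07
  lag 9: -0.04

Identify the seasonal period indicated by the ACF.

The largest autocorrelation is r_5 = 0.51; the remaining lags stay at or below 0.14.
The dominant spike at lag 5 indicates a seasonal period of 5.

5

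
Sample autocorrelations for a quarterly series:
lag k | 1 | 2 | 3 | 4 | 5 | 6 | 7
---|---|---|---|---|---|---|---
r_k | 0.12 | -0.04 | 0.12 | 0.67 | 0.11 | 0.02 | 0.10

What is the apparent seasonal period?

The largest autocorrelation is r_4 = 0.67; the remaining lags stay at or below 0.12.
The dominant spike at lag 4 indicates a seasonal period of 4.

4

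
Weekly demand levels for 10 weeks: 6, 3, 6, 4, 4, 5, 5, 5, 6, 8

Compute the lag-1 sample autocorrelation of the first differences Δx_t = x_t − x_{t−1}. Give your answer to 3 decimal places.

First differences Δx: -3, 3, -2, 0, 1, 0, 0, 1, 2
Mean of differences = 0.2222
Numerator Σ(Δx_t−Δx̄)(Δx_{t+1}−Δx̄) = -13.7160
Denominator Σ(Δx_t−Δx̄)² = 27.5556
r_1(Δx) = -13.7160 / 27.5556 = -0.498

-0.498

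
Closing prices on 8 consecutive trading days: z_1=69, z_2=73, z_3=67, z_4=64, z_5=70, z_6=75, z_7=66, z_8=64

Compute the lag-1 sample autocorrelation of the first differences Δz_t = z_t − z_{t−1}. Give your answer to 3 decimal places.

-0.130

First differences Δz: 4, -6, -3, 6, 5, -9, -2
Mean of differences = -0.7143
Numerator Σ(Δz_t−Δz̄)(Δz_{t+1}−Δz̄) = -26.5102
Denominator Σ(Δz_t−Δz̄)² = 203.4286
r_1(Δz) = -26.5102 / 203.4286 = -0.130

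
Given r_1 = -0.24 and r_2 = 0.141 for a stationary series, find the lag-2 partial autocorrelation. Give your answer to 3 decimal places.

φ_{22} = (r_2 − r_1²) / (1 − r_1²)
r_1² = (-0.24)² = 0.0576
Numerator = 0.141 − 0.0576 = 0.0834; denominator = 1 − 0.0576 = 0.9424
φ_{22} = 0.0834 / 0.9424 = 0.088

0.088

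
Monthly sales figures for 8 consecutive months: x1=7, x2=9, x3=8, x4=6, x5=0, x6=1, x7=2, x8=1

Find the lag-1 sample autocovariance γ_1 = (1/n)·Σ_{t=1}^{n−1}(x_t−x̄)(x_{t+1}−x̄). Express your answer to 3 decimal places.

Mean x̄ = (7 + 9 + 8 + 6 + 0 + 1 + 2 + 1)/8 = 4.2500
Σ_{t=1}^{7}(x_t−x̄)(x_{t+1}−x̄) = 58.4375
γ_1 = 58.4375 / 8 = 7.305

7.305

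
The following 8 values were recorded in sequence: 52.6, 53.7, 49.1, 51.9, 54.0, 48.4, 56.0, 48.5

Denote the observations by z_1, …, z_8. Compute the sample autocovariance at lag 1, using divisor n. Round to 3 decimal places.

Mean z̄ = (52.6 + 53.7 + 49.1 + 51.9 + 54.0 + 48.4 + 56.0 + 48.5)/8 = 51.7750
Σ_{t=1}^{7}(z_t−z̄)(z_{t+1}−z̄) = -39.2231
γ_1 = -39.2231 / 8 = -4.903

-4.903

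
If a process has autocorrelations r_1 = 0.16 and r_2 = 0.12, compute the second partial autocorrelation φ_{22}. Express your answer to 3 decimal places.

φ_{22} = (r_2 − r_1²) / (1 − r_1²)
r_1² = (0.16)² = 0.0256
Numerator = 0.12 − 0.0256 = 0.0944; denominator = 1 − 0.0256 = 0.9744
φ_{22} = 0.0944 / 0.9744 = 0.097

0.097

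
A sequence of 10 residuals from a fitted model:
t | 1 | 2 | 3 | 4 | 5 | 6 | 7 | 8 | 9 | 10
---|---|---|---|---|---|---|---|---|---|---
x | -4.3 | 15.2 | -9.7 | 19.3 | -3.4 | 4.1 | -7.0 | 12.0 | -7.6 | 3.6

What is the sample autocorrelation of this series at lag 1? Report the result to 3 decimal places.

-0.799

Mean x̄ = (-4.3 + 15.2 − 9.7 + 19.3 − 3.4 + 4.1 − 7.0 + 12.0 − 7.6 + 3.6)/10 = 2.2200
Numerator Σ_{t=1}^{9}(x_t−x̄)(x_{t+1}−x̄) = -766.5964
Denominator Σ(x_t−x̄)² = 958.9160
r_1 = -766.5964 / 958.9160 = -0.799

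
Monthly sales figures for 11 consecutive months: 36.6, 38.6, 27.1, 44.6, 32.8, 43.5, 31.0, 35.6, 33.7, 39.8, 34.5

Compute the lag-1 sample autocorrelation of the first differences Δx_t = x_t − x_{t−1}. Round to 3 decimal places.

First differences Δx: 2.0, -11.5, 17.5, -11.8, 10.7, -12.5, 4.6, -1.9, 6.1, -5.3
Mean of differences = -0.2100
Numerator Σ(Δx_t−Δx̄)(Δx_{t+1}−Δx̄) = -800.7121
Denominator Σ(Δx_t−Δx̄)² = 942.1090
r_1(Δx) = -800.7121 / 942.1090 = -0.850

-0.850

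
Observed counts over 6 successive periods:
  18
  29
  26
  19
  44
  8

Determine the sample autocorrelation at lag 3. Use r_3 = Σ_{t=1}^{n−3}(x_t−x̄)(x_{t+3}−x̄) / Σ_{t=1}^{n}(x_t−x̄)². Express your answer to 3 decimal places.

Mean x̄ = (18 + 29 + 26 + 19 + 44 + 8)/6 = 24.0000
Deviations from mean: -6.0000, 5.0000, 2.0000, -5.0000, 20.0000, -16.0000
Σ(x_t−x̄)(x_{t+3}−x̄) = (30.0000) + (100.0000) + (-32.0000) = 98.0000
Denominator Σ(x_t−x̄)² = 746.0000
r_3 = 98.0000 / 746.0000 = 0.131

0.131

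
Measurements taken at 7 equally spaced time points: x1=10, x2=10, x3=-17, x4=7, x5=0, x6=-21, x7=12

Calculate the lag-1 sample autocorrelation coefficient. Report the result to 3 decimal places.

Mean x̄ = (10 + 10 − 17 + 7 + 0 − 21 + 12)/7 = 0.1429
Deviations from mean: 9.8571, 9.8571, -17.1429, 6.8571, -0.1429, -21.1429, 11.8571
Σ(x_t−x̄)(x_{t+1}−x̄) = (97.1633) + (-168.9796) + (-117.5510) + (-0.9796) + (3.0204) + (-250.6939) = -438.0204
Denominator Σ(x_t−x̄)² = 1122.8571
r_1 = -438.0204 / 1122.8571 = -0.390

-0.390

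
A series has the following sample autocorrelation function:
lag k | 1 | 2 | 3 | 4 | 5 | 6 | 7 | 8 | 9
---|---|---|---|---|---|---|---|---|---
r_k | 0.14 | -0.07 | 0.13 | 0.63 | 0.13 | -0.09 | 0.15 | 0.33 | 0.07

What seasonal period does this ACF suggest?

The largest autocorrelation is r_4 = 0.63, with a weaker echo at lag 8 (0.33); the remaining lags stay at or below 0.15.
The dominant spike at lag 4 indicates a seasonal period of 4.

4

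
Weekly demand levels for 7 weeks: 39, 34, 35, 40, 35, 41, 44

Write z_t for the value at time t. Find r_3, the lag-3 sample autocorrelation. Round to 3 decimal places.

0.194

Mean z̄ = (39 + 34 + 35 + 40 + 35 + 41 + 44)/7 = 38.2857
Deviations from mean: 0.7143, -4.2857, -3.2857, 1.7143, -3.2857, 2.7143, 5.7143
Numerator Σ_{t=1}^{4}(z_t−z̄)(z_{t+3}−z̄) = 16.1837
Denominator Σ(z_t−z̄)² = 83.4286
r_3 = 16.1837 / 83.4286 = 0.194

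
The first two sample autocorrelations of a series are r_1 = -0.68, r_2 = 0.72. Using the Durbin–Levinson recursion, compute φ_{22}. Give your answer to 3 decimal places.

φ_{22} = (r_2 − r_1²) / (1 − r_1²)
r_1² = (-0.68)² = 0.4624
Numerator = 0.72 − 0.4624 = 0.2576; denominator = 1 − 0.4624 = 0.5376
φ_{22} = 0.2576 / 0.5376 = 0.479

0.479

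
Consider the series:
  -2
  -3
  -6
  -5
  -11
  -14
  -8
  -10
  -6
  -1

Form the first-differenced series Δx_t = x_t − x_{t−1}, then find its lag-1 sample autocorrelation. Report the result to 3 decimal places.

First differences Δx: -1, -3, 1, -6, -3, 6, -2, 4, 5
Mean of differences = 0.1111
Numerator Σ(Δx_t−Δx̄)(Δx_{t+1}−Δx̄) = -5.6790
Denominator Σ(Δx_t−Δx̄)² = 136.8889
r_1(Δx) = -5.6790 / 136.8889 = -0.041

-0.041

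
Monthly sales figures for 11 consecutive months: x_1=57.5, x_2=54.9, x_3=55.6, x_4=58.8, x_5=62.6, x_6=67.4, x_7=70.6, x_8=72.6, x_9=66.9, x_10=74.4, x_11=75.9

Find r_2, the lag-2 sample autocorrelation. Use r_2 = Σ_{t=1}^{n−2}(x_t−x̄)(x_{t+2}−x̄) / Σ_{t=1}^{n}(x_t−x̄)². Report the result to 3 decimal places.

0.417

Mean x̄ = (57.5 + 54.9 + 55.6 + 58.8 + 62.6 + 67.4 + 70.6 + 72.6 + 66.9 + 74.4 + 75.9)/11 = 65.2000
Numerator Σ_{t=1}^{9}(x_t−x̄)(x_{t+2}−x̄) = 248.4100
Denominator Σ(x_t−x̄)² = 596.0400
r_2 = 248.4100 / 596.0400 = 0.417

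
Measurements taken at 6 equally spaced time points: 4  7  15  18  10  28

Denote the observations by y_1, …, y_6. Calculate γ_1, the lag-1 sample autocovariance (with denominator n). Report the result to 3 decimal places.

-1.185

Mean ȳ = (4 + 7 + 15 + 18 + 10 + 28)/6 = 13.6667
Σ_{t=1}^{5}(y_t−ȳ)(y_{t+1}−ȳ) = -7.1111
γ_1 = -7.1111 / 6 = -1.185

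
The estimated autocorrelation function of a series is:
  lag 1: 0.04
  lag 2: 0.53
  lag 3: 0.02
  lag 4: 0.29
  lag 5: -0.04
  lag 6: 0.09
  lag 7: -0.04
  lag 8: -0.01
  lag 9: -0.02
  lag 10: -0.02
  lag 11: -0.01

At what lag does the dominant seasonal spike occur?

The largest autocorrelation is r_2 = 0.53, with a weaker echo at lag 4 (0.29); the remaining lags stay at or below 0.09.
The dominant spike at lag 2 indicates a seasonal period of 2.

2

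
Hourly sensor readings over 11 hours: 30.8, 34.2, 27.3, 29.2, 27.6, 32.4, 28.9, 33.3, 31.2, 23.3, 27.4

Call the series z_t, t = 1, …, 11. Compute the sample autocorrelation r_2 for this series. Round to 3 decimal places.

-0.171

Mean z̄ = (30.8 + 34.2 + 27.3 + 29.2 + 27.6 + 32.4 + 28.9 + 33.3 + 31.2 + 23.3 + 27.4)/11 = 29.6000
Numerator Σ_{t=1}^{9}(z_t−z̄)(z_{t+2}−z̄) = -17.3100
Denominator Σ(z_t−z̄)² = 101.1600
r_2 = -17.3100 / 101.1600 = -0.171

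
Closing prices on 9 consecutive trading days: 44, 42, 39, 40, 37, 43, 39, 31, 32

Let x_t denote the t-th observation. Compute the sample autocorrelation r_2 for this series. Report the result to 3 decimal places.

-0.145

Mean x̄ = (44 + 42 + 39 + 40 + 37 + 43 + 39 + 31 + 32)/9 = 38.5556
Σ(x_t−x̄)(x_{t+2}−x̄) = (2.4198) + (4.9753) + (-0.6914) + (6.4198) + (-0.6914) + (-33.5802) + (-2.9136) = -24.0617
Denominator Σ(x_t−x̄)² = 166.2222
r_2 = -24.0617 / 166.2222 = -0.145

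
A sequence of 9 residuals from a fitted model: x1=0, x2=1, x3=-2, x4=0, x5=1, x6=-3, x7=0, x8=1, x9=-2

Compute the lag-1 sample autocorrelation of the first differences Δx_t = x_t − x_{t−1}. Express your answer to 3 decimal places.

First differences Δx: 1, -3, 2, 1, -4, 3, 1, -3
Mean of differences = -0.2500
Numerator Σ(Δx_t−Δx̄)(Δx_{t+1}−Δx̄) = -23.0625
Denominator Σ(Δx_t−Δx̄)² = 49.5000
r_1(Δx) = -23.0625 / 49.5000 = -0.466

-0.466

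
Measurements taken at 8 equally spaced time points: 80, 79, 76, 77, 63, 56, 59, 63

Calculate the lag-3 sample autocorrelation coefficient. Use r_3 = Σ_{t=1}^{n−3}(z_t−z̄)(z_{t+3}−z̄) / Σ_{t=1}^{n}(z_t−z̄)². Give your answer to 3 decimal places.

-0.159

Mean z̄ = (80 + 79 + 76 + 77 + 63 + 56 + 59 + 63)/8 = 69.1250
Deviations from mean: 10.8750, 9.8750, 6.8750, 7.8750, -6.1250, -13.1250, -10.1250, -6.1250
Σ(z_t−z̄)(z_{t+3}−z̄) = (85.6406) + (-60.4844) + (-90.2344) + (-79.7344) + (37.5156) = -107.2969
Denominator Σ(z_t−z̄)² = 674.8750
r_3 = -107.2969 / 674.8750 = -0.159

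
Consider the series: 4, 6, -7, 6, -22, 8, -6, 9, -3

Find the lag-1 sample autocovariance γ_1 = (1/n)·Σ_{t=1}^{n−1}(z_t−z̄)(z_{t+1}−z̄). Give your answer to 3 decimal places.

-55.627

Mean z̄ = (4 + 6 − 7 + 6 − 22 + 8 − 6 + 9 − 3)/9 = -0.5556
Σ_{t=1}^{8}(z_t−z̄)(z_{t+1}−z̄) = -500.6420
γ_1 = -500.6420 / 9 = -55.627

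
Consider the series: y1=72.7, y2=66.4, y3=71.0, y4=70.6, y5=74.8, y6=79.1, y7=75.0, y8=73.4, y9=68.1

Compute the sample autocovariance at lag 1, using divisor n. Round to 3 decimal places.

Mean ȳ = (72.7 + 66.4 + 71.0 + 70.6 + 74.8 + 79.1 + 75.0 + 73.4 + 68.1)/9 = 72.3444
Σ_{t=1}^{8}(y_t−ȳ)(y_{t+1}−ȳ) = 36.7914
γ_1 = 36.7914 / 9 = 4.088

4.088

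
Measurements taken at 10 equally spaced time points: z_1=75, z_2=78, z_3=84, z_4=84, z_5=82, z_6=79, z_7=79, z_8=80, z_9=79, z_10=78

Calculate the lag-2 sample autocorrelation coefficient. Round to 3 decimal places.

-0.328

Mean z̄ = (75 + 78 + 84 + 84 + 82 + 79 + 79 + 80 + 79 + 78)/10 = 79.8000
Numerator Σ_{t=1}^{8}(z_t−z̄)(z_{t+2}−z̄) = -23.4800
Denominator Σ(z_t−z̄)² = 71.6000
r_2 = -23.4800 / 71.6000 = -0.328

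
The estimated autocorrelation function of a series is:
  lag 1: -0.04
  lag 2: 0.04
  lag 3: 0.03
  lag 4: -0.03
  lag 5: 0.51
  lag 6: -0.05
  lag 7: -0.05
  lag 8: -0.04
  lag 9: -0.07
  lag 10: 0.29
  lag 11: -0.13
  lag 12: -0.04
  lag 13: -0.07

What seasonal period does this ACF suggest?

5

The largest autocorrelation is r_5 = 0.51, with a weaker echo at lag 10 (0.29); the remaining lags stay at or below 0.04.
The dominant spike at lag 5 indicates a seasonal period of 5.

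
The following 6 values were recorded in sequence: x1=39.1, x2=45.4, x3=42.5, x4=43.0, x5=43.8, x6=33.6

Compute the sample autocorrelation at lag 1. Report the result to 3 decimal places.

Mean x̄ = (39.1 + 45.4 + 42.5 + 43.0 + 43.8 + 33.6)/6 = 41.2333
Numerator Σ_{t=1}^{5}(x_t−x̄)(x_{t+1}−x̄) = -16.4311
Denominator Σ(x_t−x̄)² = 91.4933
r_1 = -16.4311 / 91.4933 = -0.180

-0.180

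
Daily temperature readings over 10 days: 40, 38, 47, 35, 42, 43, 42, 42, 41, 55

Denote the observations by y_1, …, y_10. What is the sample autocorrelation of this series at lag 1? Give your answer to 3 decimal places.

-0.218

Mean ȳ = (40 + 38 + 47 + 35 + 42 + 43 + 42 + 42 + 41 + 55)/10 = 42.5000
Numerator Σ_{t=1}^{9}(y_t−ȳ)(y_{t+1}−ȳ) = -57.2500
Denominator Σ(y_t−ȳ)² = 262.5000
r_1 = -57.2500 / 262.5000 = -0.218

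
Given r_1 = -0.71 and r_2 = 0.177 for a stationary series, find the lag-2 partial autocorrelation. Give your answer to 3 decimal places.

-0.660

φ_{22} = (r_2 − r_1²) / (1 − r_1²)
r_1² = (-0.71)² = 0.5041
Numerator = 0.177 − 0.5041 = -0.3271; denominator = 1 − 0.5041 = 0.4959
φ_{22} = -0.3271 / 0.4959 = -0.660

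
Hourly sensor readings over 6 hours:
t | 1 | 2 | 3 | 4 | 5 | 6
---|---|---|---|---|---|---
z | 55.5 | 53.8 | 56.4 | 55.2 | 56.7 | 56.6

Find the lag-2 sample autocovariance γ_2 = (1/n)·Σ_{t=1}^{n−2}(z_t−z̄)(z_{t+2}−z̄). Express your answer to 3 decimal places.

0.177

Mean z̄ = (55.5 + 53.8 + 56.4 + 55.2 + 56.7 + 56.6)/6 = 55.7000
Σ_{t=1}^{4}(z_t−z̄)(z_{t+2}−z̄) = 1.0600
γ_2 = 1.0600 / 6 = 0.177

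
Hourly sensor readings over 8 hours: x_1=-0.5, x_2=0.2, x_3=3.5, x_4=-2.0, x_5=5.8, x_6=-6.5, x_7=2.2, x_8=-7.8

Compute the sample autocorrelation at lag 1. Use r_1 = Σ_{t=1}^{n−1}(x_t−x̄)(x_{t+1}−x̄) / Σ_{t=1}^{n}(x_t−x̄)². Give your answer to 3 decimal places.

-0.552

Mean x̄ = (-0.5 + 0.2 + 3.5 − 2.0 + 5.8 − 6.5 + 2.2 − 7.8)/8 = -0.6375
Deviations from mean: 0.1375, 0.8375, 4.1375, -1.3625, 6.4375, -5.8625, 2.8375, -7.1625
Σ(x_t−x̄)(x_{t+1}−x̄) = (0.1152) + (3.4652) + (-5.6373) + (-8.7711) + (-37.7398) + (-16.6348) + (-20.3236) = -85.5264
Denominator Σ(x_t−x̄)² = 154.8588
r_1 = -85.5264 / 154.8588 = -0.552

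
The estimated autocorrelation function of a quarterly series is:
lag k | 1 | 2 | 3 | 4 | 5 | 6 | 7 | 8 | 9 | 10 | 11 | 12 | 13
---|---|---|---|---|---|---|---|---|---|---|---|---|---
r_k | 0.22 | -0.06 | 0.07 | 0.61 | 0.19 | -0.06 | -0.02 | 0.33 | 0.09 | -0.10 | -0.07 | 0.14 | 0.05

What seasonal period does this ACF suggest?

The largest autocorrelation is r_4 = 0.61, with a weaker echo at lag 8 (0.33); the remaining lags stay at or below 0.22.
The dominant spike at lag 4 indicates a seasonal period of 4.

4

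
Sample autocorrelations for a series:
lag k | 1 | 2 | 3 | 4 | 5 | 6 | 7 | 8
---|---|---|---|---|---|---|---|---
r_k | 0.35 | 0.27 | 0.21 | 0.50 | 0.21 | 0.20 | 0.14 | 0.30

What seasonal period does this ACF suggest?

4

The largest autocorrelation is r_4 = 0.50; the remaining lags stay at or below 0.35. The elevated value at lag 1 (0.35), dropping to 0.27 at lag 2, reflects decaying short-term dependence rather than seasonality.
The dominant spike at lag 4 indicates a seasonal period of 4.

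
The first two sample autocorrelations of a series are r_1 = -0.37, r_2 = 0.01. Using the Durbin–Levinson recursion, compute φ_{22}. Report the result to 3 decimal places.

φ_{22} = (r_2 − r_1²) / (1 − r_1²)
r_1² = (-0.37)² = 0.1369
Numerator = 0.01 − 0.1369 = -0.1269; denominator = 1 − 0.1369 = 0.8631
φ_{22} = -0.1269 / 0.8631 = -0.147

-0.147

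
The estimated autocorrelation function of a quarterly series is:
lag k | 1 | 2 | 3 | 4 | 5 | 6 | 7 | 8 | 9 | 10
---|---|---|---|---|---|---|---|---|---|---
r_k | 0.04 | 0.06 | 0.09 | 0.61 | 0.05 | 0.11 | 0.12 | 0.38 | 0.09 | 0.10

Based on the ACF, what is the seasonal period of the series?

4

The largest autocorrelation is r_4 = 0.61, with a weaker echo at lag 8 (0.38); the remaining lags stay at or below 0.12.
The dominant spike at lag 4 indicates a seasonal period of 4.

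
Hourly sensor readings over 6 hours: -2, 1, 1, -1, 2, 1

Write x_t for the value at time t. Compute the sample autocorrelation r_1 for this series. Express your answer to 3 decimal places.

Mean x̄ = (-2 + 1 + 1 − 1 + 2 + 1)/6 = 0.3333
Deviations from mean: -2.3333, 0.6667, 0.6667, -1.3333, 1.6667, 0.6667
Σ(x_t−x̄)(x_{t+1}−x̄) = (-1.5556) + (0.4444) + (-0.8889) + (-2.2222) + (1.1111) = -3.1111
Denominator Σ(x_t−x̄)² = 11.3333
r_1 = -3.1111 / 11.3333 = -0.275

-0.275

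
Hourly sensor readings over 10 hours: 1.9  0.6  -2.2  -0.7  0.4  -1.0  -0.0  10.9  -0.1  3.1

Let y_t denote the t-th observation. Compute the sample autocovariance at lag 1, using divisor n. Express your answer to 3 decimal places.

-1.258

Mean ȳ = (1.9 + 0.6 − 2.2 − 0.7 + 0.4 − 1.0 − 0.0 + 10.9 − 0.1 + 3.1)/10 = 1.2900
Σ_{t=1}^{9}(y_t−ȳ)(y_{t+1}−ȳ) = -12.5751
γ_1 = -12.5751 / 10 = -1.258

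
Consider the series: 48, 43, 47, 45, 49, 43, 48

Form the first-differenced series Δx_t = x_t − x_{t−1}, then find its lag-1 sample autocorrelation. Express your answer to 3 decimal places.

-0.738

First differences Δx: -5, 4, -2, 4, -6, 5
Mean of differences = 0.0000
Numerator Σ(Δx_t−Δx̄)(Δx_{t+1}−Δx̄) = -90.0000
Denominator Σ(Δx_t−Δx̄)² = 122.0000
r_1(Δx) = -90.0000 / 122.0000 = -0.738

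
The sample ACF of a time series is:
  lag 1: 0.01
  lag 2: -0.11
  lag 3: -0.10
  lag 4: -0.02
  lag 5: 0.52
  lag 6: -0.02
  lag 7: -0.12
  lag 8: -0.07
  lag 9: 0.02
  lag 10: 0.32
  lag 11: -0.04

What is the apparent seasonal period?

5

The largest autocorrelation is r_5 = 0.52, with a weaker echo at lag 10 (0.32); the remaining lags stay at or below 0.02.
The dominant spike at lag 5 indicates a seasonal period of 5.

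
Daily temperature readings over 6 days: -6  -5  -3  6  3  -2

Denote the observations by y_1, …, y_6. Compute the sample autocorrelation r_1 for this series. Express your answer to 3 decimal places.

0.350

Mean ȳ = (-6 − 5 − 3 + 6 + 3 − 2)/6 = -1.1667
Deviations from mean: -4.8333, -3.8333, -1.8333, 7.1667, 4.1667, -0.8333
Σ(y_t−ȳ)(y_{t+1}−ȳ) = (18.5278) + (7.0278) + (-13.1389) + (29.8611) + (-3.4722) = 38.8056
Denominator Σ(y_t−ȳ)² = 110.8333
r_1 = 38.8056 / 110.8333 = 0.350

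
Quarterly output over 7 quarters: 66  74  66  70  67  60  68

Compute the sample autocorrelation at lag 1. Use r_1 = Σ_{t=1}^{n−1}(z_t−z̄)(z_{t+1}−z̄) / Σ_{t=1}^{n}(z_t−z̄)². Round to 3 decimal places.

-0.225

Mean z̄ = (66 + 74 + 66 + 70 + 67 + 60 + 68)/7 = 67.2857
Deviations from mean: -1.2857, 6.7143, -1.2857, 2.7143, -0.2857, -7.2857, 0.7143
Σ(z_t−z̄)(z_{t+1}−z̄) = (-8.6327) + (-8.6327) + (-3.4898) + (-0.7755) + (2.0816) + (-5.2041) = -24.6531
Denominator Σ(z_t−z̄)² = 109.4286
r_1 = -24.6531 / 109.4286 = -0.225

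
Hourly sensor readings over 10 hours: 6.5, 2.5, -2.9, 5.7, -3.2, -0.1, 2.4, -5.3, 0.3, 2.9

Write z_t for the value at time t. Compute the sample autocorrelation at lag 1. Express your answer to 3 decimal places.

-0.293

Mean z̄ = (6.5 + 2.5 − 2.9 + 5.7 − 3.2 − 0.1 + 2.4 − 5.3 + 0.3 + 2.9)/10 = 0.8800
Numerator Σ_{t=1}^{9}(z_t−z̄)(z_{t+1}−z̄) = -39.3764
Denominator Σ(z_t−z̄)² = 134.2560
r_1 = -39.3764 / 134.2560 = -0.293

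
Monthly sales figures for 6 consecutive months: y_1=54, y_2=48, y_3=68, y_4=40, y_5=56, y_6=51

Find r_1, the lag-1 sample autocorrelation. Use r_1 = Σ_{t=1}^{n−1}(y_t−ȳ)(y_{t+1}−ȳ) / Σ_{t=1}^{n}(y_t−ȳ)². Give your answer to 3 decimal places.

Mean ȳ = (54 + 48 + 68 + 40 + 56 + 51)/6 = 52.8333
Deviations from mean: 1.1667, -4.8333, 15.1667, -12.8333, 3.1667, -1.8333
Σ(y_t−ȳ)(y_{t+1}−ȳ) = (-5.6389) + (-73.3056) + (-194.6389) + (-40.6389) + (-5.8056) = -320.0278
Denominator Σ(y_t−ȳ)² = 432.8333
r_1 = -320.0278 / 432.8333 = -0.739

-0.739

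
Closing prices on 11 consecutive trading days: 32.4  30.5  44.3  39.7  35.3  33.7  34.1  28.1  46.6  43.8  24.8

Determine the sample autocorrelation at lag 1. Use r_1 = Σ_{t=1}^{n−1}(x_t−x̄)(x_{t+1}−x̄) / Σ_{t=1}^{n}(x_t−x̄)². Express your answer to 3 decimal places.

Mean x̄ = (32.4 + 30.5 + 44.3 + 39.7 + 35.3 + 33.7 + 34.1 + 28.1 + 46.6 + 43.8 + 24.8)/11 = 35.7545
Numerator Σ_{t=1}^{10}(x_t−x̄)(x_{t+1}−x̄) = -62.2502
Denominator Σ(x_t−x̄)² = 495.5673
r_1 = -62.2502 / 495.5673 = -0.126

-0.126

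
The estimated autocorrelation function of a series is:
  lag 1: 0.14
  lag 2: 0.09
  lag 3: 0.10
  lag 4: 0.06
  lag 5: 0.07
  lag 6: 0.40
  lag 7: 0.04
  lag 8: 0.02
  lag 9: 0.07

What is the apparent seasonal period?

6

The largest autocorrelation is r_6 = 0.40; the remaining lags stay at or below 0.14.
The dominant spike at lag 6 indicates a seasonal period of 6.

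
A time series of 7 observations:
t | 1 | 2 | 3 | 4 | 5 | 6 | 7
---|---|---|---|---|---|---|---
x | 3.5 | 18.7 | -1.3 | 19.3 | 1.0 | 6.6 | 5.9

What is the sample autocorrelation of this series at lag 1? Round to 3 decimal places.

-0.788

Mean x̄ = (3.5 + 18.7 − 1.3 + 19.3 + 1.0 + 6.6 + 5.9)/7 = 7.6714
Deviations from mean: -4.1714, 11.0286, -8.9714, 11.6286, -6.6714, -1.0714, -1.7714
Σ(x_t−x̄)(x_{t+1}−x̄) = (-46.0049) + (-98.9420) + (-104.3249) + (-77.5792) + (7.1480) + (1.8980) = -317.8051
Denominator Σ(x_t−x̄)² = 403.5343
r_1 = -317.8051 / 403.5343 = -0.788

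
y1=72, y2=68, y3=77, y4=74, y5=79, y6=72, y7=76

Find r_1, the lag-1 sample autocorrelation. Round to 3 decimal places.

Mean ȳ = (72 + 68 + 77 + 74 + 79 + 72 + 76)/7 = 74.0000
Deviations from mean: -2.0000, -6.0000, 3.0000, 0.0000, 5.0000, -2.0000, 2.0000
Numerator Σ_{t=1}^{6}(y_t−ȳ)(y_{t+1}−ȳ) = -20.0000
Denominator Σ(y_t−ȳ)² = 82.0000
r_1 = -20.0000 / 82.0000 = -0.244

-0.244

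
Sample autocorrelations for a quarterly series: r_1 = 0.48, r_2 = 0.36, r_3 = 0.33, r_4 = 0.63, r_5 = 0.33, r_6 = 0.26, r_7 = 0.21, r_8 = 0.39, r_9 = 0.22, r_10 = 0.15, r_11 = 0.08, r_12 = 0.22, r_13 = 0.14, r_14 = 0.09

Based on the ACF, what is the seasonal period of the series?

4

The largest autocorrelation is r_4 = 0.63; the remaining lags stay at or below 0.48. The elevated value at lag 1 (0.48), dropping to 0.36 at lag 2, reflects decaying short-term dependence rather than seasonality.
The dominant spike at lag 4 indicates a seasonal period of 4.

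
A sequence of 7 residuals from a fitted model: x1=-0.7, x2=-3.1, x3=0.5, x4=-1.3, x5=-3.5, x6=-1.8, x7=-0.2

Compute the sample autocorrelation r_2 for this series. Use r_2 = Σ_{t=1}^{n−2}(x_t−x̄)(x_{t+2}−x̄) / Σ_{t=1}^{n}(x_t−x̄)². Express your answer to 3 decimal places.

Mean x̄ = (-0.7 − 3.1 + 0.5 − 1.3 − 3.5 − 1.8 − 0.2)/7 = -1.4429
Deviations from mean: 0.7429, -1.6571, 1.9429, 0.1429, -2.0571, -0.3571, 1.2429
Numerator Σ_{t=1}^{5}(x_t−x̄)(x_{t+2}−x̄) = -5.3980
Denominator Σ(x_t−x̄)² = 12.9971
r_2 = -5.3980 / 12.9971 = -0.415

-0.415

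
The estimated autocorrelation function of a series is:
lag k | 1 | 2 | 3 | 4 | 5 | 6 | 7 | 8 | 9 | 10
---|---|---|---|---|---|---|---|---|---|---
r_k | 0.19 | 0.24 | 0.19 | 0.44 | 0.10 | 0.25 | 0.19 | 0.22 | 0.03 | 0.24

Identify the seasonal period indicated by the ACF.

4

The largest autocorrelation is r_4 = 0.44; the remaining lags stay at or below 0.25.
The dominant spike at lag 4 indicates a seasonal period of 4.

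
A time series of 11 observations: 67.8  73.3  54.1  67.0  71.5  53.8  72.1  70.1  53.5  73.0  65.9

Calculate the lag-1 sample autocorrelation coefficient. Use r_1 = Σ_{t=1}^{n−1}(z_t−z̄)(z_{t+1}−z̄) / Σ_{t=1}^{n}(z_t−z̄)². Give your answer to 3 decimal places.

Mean z̄ = (67.8 + 73.3 + 54.1 + 67.0 + 71.5 + 53.8 + 72.1 + 70.1 + 53.5 + 73.0 + 65.9)/11 = 65.6455
Numerator Σ_{t=1}^{10}(z_t−z̄)(z_{t+1}−z̄) = -338.2012
Denominator Σ(z_t−z̄)² = 636.1273
r_1 = -338.2012 / 636.1273 = -0.532

-0.532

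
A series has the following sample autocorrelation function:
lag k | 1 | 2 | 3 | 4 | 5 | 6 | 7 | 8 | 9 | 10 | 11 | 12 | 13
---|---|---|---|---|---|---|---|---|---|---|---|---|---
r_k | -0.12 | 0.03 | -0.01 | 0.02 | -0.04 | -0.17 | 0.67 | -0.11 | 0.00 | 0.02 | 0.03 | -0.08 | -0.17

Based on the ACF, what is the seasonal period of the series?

The largest autocorrelation is r_7 = 0.67; the remaining lags stay at or below 0.03.
The dominant spike at lag 7 indicates a seasonal period of 7.

7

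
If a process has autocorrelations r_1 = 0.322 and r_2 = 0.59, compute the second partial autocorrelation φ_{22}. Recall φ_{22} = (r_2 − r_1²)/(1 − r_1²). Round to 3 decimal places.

φ_{22} = (r_2 − r_1²) / (1 − r_1²)
r_1² = (0.322)² = 0.103684
Numerator = 0.59 − 0.1037 = 0.4863; denominator = 1 − 0.1037 = 0.8963
φ_{22} = 0.4863 / 0.8963 = 0.543

0.543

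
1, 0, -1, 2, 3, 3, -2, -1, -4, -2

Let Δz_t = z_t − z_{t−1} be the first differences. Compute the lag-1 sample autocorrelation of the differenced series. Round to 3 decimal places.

First differences Δz: -1, -1, 3, 1, 0, -5, 1, -3, 2
Mean of differences = -0.3333
Numerator Σ(Δz_t−Δz̄)(Δz_{t+1}−Δz̄) = -14.4444
Denominator Σ(Δz_t−Δz̄)² = 50.0000
r_1(Δz) = -14.4444 / 50.0000 = -0.289

-0.289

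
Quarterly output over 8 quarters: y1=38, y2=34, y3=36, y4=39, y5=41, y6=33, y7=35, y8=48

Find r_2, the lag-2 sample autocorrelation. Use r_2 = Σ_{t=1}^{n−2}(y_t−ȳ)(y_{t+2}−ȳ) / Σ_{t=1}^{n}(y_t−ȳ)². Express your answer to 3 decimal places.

Mean ȳ = (38 + 34 + 36 + 39 + 41 + 33 + 35 + 48)/8 = 38.0000
Deviations from mean: 0.0000, -4.0000, -2.0000, 1.0000, 3.0000, -5.0000, -3.0000, 10.0000
Σ(y_t−ȳ)(y_{t+2}−ȳ) = (0.0000) + (-4.0000) + (-6.0000) + (-5.0000) + (-9.0000) + (-50.0000) = -74.0000
Denominator Σ(y_t−ȳ)² = 164.0000
r_2 = -74.0000 / 164.0000 = -0.451

-0.451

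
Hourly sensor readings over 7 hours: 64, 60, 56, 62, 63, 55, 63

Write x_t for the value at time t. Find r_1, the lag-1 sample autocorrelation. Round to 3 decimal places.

-0.392

Mean x̄ = (64 + 60 + 56 + 62 + 63 + 55 + 63)/7 = 60.4286
Numerator Σ_{t=1}^{6}(x_t−x̄)(x_{t+1}−x̄) = -30.4694
Denominator Σ(x_t−x̄)² = 77.7143
r_1 = -30.4694 / 77.7143 = -0.392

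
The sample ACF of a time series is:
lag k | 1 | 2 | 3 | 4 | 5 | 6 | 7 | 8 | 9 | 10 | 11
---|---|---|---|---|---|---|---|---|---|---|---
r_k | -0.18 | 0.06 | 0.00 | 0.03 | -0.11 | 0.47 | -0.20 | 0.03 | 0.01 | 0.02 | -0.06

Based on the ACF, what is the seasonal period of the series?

6

The largest autocorrelation is r_6 = 0.47; the remaining lags stay at or below 0.06.
The dominant spike at lag 6 indicates a seasonal period of 6.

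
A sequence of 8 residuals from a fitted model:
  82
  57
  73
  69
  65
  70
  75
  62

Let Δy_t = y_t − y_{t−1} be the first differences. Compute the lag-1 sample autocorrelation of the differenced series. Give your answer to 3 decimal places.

-0.432

First differences Δy: -25, 16, -4, -4, 5, 5, -13
Mean of differences = -2.8571
Numerator Σ(Δy_t−Δȳ)(Δy_{t+1}−Δȳ) = -464.7347
Denominator Σ(Δy_t−Δȳ)² = 1074.8571
r_1(Δy) = -464.7347 / 1074.8571 = -0.432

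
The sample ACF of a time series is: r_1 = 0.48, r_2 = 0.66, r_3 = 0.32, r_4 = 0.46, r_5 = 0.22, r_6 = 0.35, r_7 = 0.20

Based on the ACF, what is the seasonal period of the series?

The largest autocorrelation is r_2 = 0.66; the remaining lags stay at or below 0.48.
The dominant spike at lag 2 indicates a seasonal period of 2.

2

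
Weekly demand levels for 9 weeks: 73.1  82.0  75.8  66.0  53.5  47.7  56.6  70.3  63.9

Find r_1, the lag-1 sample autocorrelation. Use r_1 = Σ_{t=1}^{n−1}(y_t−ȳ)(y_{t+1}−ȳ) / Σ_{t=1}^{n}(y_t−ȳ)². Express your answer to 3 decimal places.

Mean ȳ = (73.1 + 82.0 + 75.8 + 66.0 + 53.5 + 47.7 + 56.6 + 70.3 + 63.9)/9 = 65.4333
Numerator Σ_{t=1}^{8}(y_t−ȳ)(y_{t+1}−ȳ) = 615.6756
Denominator Σ(y_t−ȳ)² = 1001.9600
r_1 = 615.6756 / 1001.9600 = 0.614

0.614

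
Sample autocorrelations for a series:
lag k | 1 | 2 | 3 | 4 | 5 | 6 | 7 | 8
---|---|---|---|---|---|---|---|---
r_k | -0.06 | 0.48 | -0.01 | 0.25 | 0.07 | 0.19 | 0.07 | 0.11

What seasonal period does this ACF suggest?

2

The largest autocorrelation is r_2 = 0.48, with weaker echoes at lags 4 (0.25) and 6 (0.19); the remaining lags stay at or below 0.11.
The dominant spike at lag 2 indicates a seasonal period of 2.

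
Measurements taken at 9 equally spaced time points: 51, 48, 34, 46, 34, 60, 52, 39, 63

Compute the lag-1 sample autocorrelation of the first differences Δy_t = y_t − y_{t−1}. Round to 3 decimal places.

-0.503

First differences Δy: -3, -14, 12, -12, 26, -8, -13, 24
Mean of differences = 1.5000
Numerator Σ(Δy_t−Δȳ)(Δy_{t+1}−Δȳ) = -986.7500
Denominator Σ(Δy_t−Δȳ)² = 1960.0000
r_1(Δy) = -986.7500 / 1960.0000 = -0.503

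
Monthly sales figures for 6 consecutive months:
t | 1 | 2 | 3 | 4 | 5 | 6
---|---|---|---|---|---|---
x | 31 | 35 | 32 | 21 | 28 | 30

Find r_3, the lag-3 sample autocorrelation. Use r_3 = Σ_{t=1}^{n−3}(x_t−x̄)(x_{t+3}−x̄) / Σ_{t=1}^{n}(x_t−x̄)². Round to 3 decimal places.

-0.174

Mean x̄ = (31 + 35 + 32 + 21 + 28 + 30)/6 = 29.5000
Deviations from mean: 1.5000, 5.5000, 2.5000, -8.5000, -1.5000, 0.5000
Σ(x_t−x̄)(x_{t+3}−x̄) = (-12.7500) + (-8.2500) + (1.2500) = -19.7500
Denominator Σ(x_t−x̄)² = 113.5000
r_3 = -19.7500 / 113.5000 = -0.174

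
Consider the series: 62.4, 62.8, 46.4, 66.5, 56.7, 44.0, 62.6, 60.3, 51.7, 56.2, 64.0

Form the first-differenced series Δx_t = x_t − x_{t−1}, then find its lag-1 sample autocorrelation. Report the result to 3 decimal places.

-0.467

First differences Δx: 0.4, -16.4, 20.1, -9.8, -12.7, 18.6, -2.3, -8.6, 4.5, 7.8
Mean of differences = 0.1600
Numerator Σ(Δx_t−Δx̄)(Δx_{t+1}−Δx̄) = -670.5096
Denominator Σ(Δx_t−Δx̄)² = 1436.5040
r_1(Δx) = -670.5096 / 1436.5040 = -0.467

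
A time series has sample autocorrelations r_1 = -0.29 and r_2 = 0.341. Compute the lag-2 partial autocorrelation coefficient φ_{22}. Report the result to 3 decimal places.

0.280

φ_{22} = (r_2 − r_1²) / (1 − r_1²)
r_1² = (-0.29)² = 0.0841
Numerator = 0.341 − 0.0841 = 0.2569; denominator = 1 − 0.0841 = 0.9159
φ_{22} = 0.2569 / 0.9159 = 0.280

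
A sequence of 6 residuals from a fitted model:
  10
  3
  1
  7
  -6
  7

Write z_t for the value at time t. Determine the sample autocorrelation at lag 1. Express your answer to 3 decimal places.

-0.464

Mean z̄ = (10 + 3 + 1 + 7 − 6 + 7)/6 = 3.6667
Numerator Σ_{t=1}^{5}(z_t−z̄)(z_{t+1}−z̄) = -75.7778
Denominator Σ(z_t−z̄)² = 163.3333
r_1 = -75.7778 / 163.3333 = -0.464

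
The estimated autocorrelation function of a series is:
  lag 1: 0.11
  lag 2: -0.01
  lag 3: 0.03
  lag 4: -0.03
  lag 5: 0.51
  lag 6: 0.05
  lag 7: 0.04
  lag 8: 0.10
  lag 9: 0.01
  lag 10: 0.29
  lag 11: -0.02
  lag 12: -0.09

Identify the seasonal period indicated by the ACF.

The largest autocorrelation is r_5 = 0.51, with a weaker echo at lag 10 (0.29); the remaining lags stay at or below 0.11.
The dominant spike at lag 5 indicates a seasonal period of 5.

5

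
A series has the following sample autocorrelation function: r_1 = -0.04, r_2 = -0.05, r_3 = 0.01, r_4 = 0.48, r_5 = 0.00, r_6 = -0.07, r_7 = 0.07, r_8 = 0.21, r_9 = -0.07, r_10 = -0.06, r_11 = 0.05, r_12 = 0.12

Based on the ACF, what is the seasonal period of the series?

4

The largest autocorrelation is r_4 = 0.48, with a weaker echo at lag 8 (0.21); the remaining lags stay at or below 0.12.
The dominant spike at lag 4 indicates a seasonal period of 4.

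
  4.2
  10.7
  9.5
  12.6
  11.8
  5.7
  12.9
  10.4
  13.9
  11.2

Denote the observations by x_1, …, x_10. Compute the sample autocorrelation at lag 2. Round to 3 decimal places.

0.079

Mean x̄ = (4.2 + 10.7 + 9.5 + 12.6 + 11.8 + 5.7 + 12.9 + 10.4 + 13.9 + 11.2)/10 = 10.2900
Numerator Σ_{t=1}^{8}(x_t−x̄)(x_{t+2}−x̄) = 6.9208
Denominator Σ(x_t−x̄)² = 87.2490
r_2 = 6.9208 / 87.2490 = 0.079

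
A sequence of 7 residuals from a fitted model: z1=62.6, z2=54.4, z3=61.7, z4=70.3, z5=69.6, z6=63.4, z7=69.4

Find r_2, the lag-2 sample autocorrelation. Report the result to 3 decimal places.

-0.246

Mean z̄ = (62.6 + 54.4 + 61.7 + 70.3 + 69.6 + 63.4 + 69.4)/7 = 64.4857
Deviations from mean: -1.8857, -10.0857, -2.7857, 5.8143, 5.1143, -1.0857, 4.9143
Numerator Σ_{t=1}^{5}(z_t−z̄)(z_{t+2}−z̄) = -48.8147
Denominator Σ(z_t−z̄)² = 198.3286
r_2 = -48.8147 / 198.3286 = -0.246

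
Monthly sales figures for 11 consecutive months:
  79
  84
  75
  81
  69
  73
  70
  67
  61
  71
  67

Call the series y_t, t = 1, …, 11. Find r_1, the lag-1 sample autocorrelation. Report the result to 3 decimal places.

Mean ȳ = (79 + 84 + 75 + 81 + 69 + 73 + 70 + 67 + 61 + 71 + 67)/11 = 72.4545
Numerator Σ_{t=1}^{10}(y_t−ȳ)(y_{t+1}−ȳ) = 194.4298
Denominator Σ(y_t−ȳ)² = 466.7273
r_1 = 194.4298 / 466.7273 = 0.417

0.417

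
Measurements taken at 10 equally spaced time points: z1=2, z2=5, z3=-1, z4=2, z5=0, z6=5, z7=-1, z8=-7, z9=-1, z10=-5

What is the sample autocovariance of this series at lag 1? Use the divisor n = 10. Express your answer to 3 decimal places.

1.719

Mean z̄ = (2 + 5 − 1 + 2 + 0 + 5 − 1 − 7 − 1 − 5)/10 = -0.1000
Σ_{t=1}^{9}(z_t−z̄)(z_{t+1}−z̄) = 17.1900
γ_1 = 17.1900 / 10 = 1.719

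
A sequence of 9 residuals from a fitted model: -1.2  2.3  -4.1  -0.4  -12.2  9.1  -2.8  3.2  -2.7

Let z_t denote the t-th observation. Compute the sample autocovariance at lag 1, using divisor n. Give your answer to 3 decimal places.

Mean z̄ = (-1.2 + 2.3 − 4.1 − 0.4 − 12.2 + 9.1 − 2.8 + 3.2 − 2.7)/9 = -0.9778
Σ_{t=1}^{8}(z_t−z̄)(z_{t+1}−z̄) = -165.5172
γ_1 = -165.5172 / 9 = -18.391

-18.391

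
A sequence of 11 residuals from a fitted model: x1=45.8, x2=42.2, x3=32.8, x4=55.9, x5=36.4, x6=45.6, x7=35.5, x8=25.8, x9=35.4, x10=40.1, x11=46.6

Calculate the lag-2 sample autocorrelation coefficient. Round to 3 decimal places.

Mean x̄ = (45.8 + 42.2 + 32.8 + 55.9 + 36.4 + 45.6 + 35.5 + 25.8 + 35.4 + 40.1 + 46.6)/11 = 40.1909
Numerator Σ_{t=1}^{9}(x_t−x̄)(x_{t+2}−x̄) = 36.1126
Denominator Σ(x_t−x̄)² = 673.6691
r_2 = 36.1126 / 673.6691 = 0.054

0.054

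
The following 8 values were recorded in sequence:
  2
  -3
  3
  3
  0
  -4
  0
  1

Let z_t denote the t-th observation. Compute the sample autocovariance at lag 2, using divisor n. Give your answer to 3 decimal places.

Mean z̄ = (2 − 3 + 3 + 3 + 0 − 4 + 0 + 1)/8 = 0.2500
Deviations: 1.7500, -3.2500, 2.7500, 2.7500, -0.2500, -4.2500, -0.2500, 0.7500
Σ_{t=1}^{6}(z_t−z̄)(z_{t+2}−z̄) = -19.6250
γ_2 = -19.6250 / 8 = -2.453

-2.453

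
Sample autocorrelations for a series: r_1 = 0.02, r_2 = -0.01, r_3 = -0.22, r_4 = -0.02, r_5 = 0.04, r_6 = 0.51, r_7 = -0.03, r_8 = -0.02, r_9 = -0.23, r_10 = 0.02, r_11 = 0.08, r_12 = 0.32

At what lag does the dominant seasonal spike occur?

The largest autocorrelation is r_6 = 0.51, with a weaker echo at lag 12 (0.32); the remaining lags stay at or below 0.08.
The dominant spike at lag 6 indicates a seasonal period of 6.

6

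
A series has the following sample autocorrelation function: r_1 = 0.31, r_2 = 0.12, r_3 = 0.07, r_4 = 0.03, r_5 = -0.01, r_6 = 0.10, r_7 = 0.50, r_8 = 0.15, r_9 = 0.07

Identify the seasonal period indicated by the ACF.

The largest autocorrelation is r_7 = 0.50; the remaining lags stay at or below 0.31. The elevated value at lag 1 (0.31), dropping to 0.12 at lag 2, reflects decaying short-term dependence rather than seasonality.
The dominant spike at lag 7 indicates a seasonal period of 7.

7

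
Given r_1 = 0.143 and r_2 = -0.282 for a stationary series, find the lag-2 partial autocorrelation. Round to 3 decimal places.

-0.309

φ_{22} = (r_2 − r_1²) / (1 − r_1²)
r_1² = (0.143)² = 0.020449
Numerator = -0.282 − 0.0204 = -0.3024; denominator = 1 − 0.0204 = 0.9796
φ_{22} = -0.3024 / 0.9796 = -0.309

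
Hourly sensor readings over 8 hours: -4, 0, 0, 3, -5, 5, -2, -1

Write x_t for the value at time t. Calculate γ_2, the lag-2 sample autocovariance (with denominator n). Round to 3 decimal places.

Mean x̄ = (-4 + 0 + 0 + 3 − 5 + 5 − 2 − 1)/8 = -0.5000
Σ_{t=1}^{6}(x_t−x̄)(x_{t+2}−x̄) = 21.0000
γ_2 = 21.0000 / 8 = 2.625

2.625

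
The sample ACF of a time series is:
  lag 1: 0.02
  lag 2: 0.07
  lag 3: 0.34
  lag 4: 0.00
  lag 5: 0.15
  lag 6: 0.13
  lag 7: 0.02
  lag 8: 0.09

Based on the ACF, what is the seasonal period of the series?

The largest autocorrelation is r_3 = 0.34; the remaining lags stay at or below 0.15.
The dominant spike at lag 3 indicates a seasonal period of 3.

3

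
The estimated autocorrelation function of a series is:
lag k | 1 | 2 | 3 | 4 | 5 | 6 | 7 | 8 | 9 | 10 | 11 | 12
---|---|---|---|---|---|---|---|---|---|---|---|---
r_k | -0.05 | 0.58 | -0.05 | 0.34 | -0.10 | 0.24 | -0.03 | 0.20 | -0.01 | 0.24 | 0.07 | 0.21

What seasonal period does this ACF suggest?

The largest autocorrelation is r_2 = 0.58, with weaker echoes at lags 4 (0.34), 6 (0.24), 8 (0.20), 10 (0.24) and 12 (0.21); the remaining lags stay at or below 0.07.
The dominant spike at lag 2 indicates a seasonal period of 2.

2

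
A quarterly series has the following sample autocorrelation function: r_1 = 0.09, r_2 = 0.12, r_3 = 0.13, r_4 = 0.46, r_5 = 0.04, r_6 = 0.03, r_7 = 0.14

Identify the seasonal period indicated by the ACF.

4

The largest autocorrelation is r_4 = 0.46; the remaining lags stay at or below 0.14.
The dominant spike at lag 4 indicates a seasonal period of 4.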